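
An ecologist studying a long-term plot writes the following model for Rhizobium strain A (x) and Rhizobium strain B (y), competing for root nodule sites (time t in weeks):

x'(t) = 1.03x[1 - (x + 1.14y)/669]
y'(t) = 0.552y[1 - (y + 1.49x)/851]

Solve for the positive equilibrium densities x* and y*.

x* ≈ 431, y* ≈ 209

Setting both brackets to zero gives the nullclines x + 1.14y = 669 and 1.49x + y = 851.
Substituting y = 851 - 1.49x into the first: x(1 - 1.14·1.49) = 669 - 1.14·851.
So x* = -301/-0.699 = 431, and then y* = 851 - 1.49·431 = 209.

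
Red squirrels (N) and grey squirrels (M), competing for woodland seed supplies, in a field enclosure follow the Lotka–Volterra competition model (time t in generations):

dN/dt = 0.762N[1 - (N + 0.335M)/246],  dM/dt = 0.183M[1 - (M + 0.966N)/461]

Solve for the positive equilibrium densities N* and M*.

N* ≈ 135, M* ≈ 330

Setting both brackets to zero gives the nullclines N + 0.335M = 246 and 0.966N + M = 461.
Substituting M = 461 - 0.966N into the first: N(1 - 0.335·0.966) = 246 - 0.335·461.
So N* = 91.6/0.676 = 135, and then M* = 461 - 0.966·135 = 330.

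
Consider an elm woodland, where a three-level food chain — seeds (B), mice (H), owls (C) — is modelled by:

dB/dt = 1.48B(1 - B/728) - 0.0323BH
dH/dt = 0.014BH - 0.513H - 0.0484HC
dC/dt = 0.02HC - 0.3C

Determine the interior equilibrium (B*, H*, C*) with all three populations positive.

B* ≈ 490, H* ≈ 15, C* ≈ 131

From dC/dt = 0: 0.02H* = 0.3, so H* = 15.
From dB/dt = 0: 1.48(1 - B*/728) = 0.0323·15, giving B* = 728·(1 - 0.327) = 490.
From dH/dt = 0: 0.014·490 - 0.513 = 0.0484C*, so C* = 6.34/0.0484 = 131.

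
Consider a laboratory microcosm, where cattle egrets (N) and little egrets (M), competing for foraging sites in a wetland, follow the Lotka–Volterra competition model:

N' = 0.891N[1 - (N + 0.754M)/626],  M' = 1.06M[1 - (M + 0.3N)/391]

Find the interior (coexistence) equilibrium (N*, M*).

N* ≈ 428, M* ≈ 263

Setting both brackets to zero gives the nullclines N + 0.754M = 626 and 0.3N + M = 391.
Substituting M = 391 - 0.3N into the first: N(1 - 0.754·0.3) = 626 - 0.754·391.
So N* = 331/0.774 = 428, and then M* = 391 - 0.3·428 = 263.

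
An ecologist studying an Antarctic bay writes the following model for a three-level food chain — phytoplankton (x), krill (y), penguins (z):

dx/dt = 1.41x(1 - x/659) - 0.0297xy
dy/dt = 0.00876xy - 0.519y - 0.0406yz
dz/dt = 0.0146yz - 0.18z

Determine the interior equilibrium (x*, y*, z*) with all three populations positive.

x* ≈ 488, y* ≈ 12.3, z* ≈ 92.5

From dz/dt = 0: 0.0146y* = 0.18, so y* = 12.3.
From dx/dt = 0: 1.41(1 - x*/659) = 0.0297·12.3, giving x* = 659·(1 - 0.26) = 488.
From dy/dt = 0: 0.00876·488 - 0.519 = 0.0406z*, so z* = 3.75/0.0406 = 92.5.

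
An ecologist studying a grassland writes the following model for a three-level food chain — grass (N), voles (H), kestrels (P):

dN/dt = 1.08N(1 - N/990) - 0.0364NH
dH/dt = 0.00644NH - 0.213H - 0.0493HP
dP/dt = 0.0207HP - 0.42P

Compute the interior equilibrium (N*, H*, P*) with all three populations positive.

From dP/dt = 0: 0.0207H* = 0.42, so H* = 20.3.
From dN/dt = 0: 1.08(1 - N*/990) = 0.0364·20.3, giving N* = 990·(1 - 0.684) = 313.
From dH/dt = 0: 0.00644·313 - 0.213 = 0.0493P*, so P* = 1.8/0.0493 = 36.6.

N* ≈ 313, H* ≈ 20.3, P* ≈ 36.6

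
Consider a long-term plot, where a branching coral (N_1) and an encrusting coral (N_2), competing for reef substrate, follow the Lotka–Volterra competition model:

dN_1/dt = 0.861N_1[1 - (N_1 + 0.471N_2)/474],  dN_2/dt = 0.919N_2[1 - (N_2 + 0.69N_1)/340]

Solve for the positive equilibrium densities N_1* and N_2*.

N_1* ≈ 465, N_2* ≈ 19.2

Setting both brackets to zero gives the nullclines N_1 + 0.471N_2 = 474 and 0.69N_1 + N_2 = 340.
Substituting N_2 = 340 - 0.69N_1 into the first: N_1(1 - 0.471·0.69) = 474 - 0.471·340.
So N_1* = 314/0.675 = 465, and then N_2* = 340 - 0.69·465 = 19.2.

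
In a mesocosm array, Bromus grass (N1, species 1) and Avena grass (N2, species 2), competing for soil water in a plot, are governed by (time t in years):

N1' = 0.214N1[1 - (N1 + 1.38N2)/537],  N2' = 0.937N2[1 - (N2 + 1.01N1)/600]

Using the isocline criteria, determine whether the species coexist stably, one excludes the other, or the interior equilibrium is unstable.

Compare the nullcline intercepts: K1/α12 = 537/1.38 = 389 < K2 = 600; K2/α21 = 600/1.01 = 594 > K1 = 537.
Since the inequalities point opposite ways, species 2 can invade but species 1 cannot.

species 2 excludes species 1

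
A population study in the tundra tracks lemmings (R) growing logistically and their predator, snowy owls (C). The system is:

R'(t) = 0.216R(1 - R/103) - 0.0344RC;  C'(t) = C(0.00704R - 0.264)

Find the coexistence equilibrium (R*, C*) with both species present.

From dC/dt = 0 with C > 0: 0.00704R* = 0.264, so R* = 37.5.
Substitute into dR/dt = 0: 0.216(1 - 37.5/103) = 0.0344C*.
The bracket is 0.636, giving C* = 0.137/0.0344 = 3.99.

R* ≈ 37.5, C* ≈ 3.99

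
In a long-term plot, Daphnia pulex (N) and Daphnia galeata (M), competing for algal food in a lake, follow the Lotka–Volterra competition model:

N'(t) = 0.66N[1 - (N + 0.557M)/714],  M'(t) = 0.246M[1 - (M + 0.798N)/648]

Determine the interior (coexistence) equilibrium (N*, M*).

N* ≈ 636, M* ≈ 141

Setting both brackets to zero gives the nullclines N + 0.557M = 714 and 0.798N + M = 648.
Substituting M = 648 - 0.798N into the first: N(1 - 0.557·0.798) = 714 - 0.557·648.
So N* = 353/0.556 = 636, and then M* = 648 - 0.798·636 = 141.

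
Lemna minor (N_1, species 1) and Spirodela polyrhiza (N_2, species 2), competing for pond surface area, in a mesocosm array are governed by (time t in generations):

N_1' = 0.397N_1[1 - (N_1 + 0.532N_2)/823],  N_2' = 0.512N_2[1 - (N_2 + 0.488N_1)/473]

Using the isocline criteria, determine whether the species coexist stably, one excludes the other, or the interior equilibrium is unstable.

stable coexistence

Compare the nullcline intercepts: K1/α12 = 823/0.532 = 1550 > K2 = 473; K2/α21 = 473/0.488 = 969 > K1 = 823.
Since both inequalities hold, each species can invade when rare, so the interior equilibrium is stable.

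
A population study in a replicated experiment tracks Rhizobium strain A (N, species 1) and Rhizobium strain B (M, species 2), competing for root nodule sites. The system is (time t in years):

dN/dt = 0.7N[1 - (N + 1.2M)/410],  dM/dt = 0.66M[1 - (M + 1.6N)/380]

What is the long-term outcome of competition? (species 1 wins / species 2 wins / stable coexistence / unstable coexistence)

Compare the nullcline intercepts: K1/α12 = 410/1.2 = 342 < K2 = 380; K2/α21 = 380/1.6 = 238 < K1 = 410.
Since both are reversed, neither can invade when rare; the interior point is a saddle.

unstable coexistence (outcome depends on initial conditions)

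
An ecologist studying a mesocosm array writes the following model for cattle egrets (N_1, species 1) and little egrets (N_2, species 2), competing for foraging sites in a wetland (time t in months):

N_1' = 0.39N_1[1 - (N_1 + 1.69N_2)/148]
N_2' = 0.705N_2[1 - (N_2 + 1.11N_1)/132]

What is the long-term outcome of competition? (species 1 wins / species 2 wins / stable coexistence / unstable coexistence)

unstable coexistence (outcome depends on initial conditions)

Compare the nullcline intercepts: K1/α12 = 148/1.69 = 87.6 < K2 = 132; K2/α21 = 132/1.11 = 119 < K1 = 148.
Since both are reversed, neither can invade when rare; the interior point is a saddle.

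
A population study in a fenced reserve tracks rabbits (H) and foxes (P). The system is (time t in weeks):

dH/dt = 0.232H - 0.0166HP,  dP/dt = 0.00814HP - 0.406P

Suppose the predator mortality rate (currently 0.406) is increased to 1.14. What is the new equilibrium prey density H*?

At the interior fixed point, setting dP/dt = 0 with P > 0 fixes H* = (predator death rate)/(HP coefficient) — independent of the other coefficients.
With the change, H* = 1.14/0.00814 = 140; it rises from 49.9.

H* ≈ 140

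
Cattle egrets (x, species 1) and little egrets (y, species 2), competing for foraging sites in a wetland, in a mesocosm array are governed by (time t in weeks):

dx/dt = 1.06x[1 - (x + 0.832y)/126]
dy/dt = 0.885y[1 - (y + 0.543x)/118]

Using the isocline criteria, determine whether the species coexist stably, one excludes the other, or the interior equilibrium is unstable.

Compare the nullcline intercepts: K1/α12 = 126/0.832 = 151 > K2 = 118; K2/α21 = 118/0.543 = 217 > K1 = 126.
Since both inequalities hold, each species can invade when rare, so the interior equilibrium is stable.

stable coexistence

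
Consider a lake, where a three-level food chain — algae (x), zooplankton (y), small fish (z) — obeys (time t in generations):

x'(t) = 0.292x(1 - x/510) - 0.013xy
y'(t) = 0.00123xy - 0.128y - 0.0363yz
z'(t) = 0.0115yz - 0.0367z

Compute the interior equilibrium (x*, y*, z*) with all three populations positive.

From dz/dt = 0: 0.0115y* = 0.0367, so y* = 3.19.
From dx/dt = 0: 0.292(1 - x*/510) = 0.013·3.19, giving x* = 510·(1 - 0.142) = 438.
From dy/dt = 0: 0.00123·438 - 0.128 = 0.0363z*, so z* = 0.41/0.0363 = 11.3.

x* ≈ 438, y* ≈ 3.19, z* ≈ 11.3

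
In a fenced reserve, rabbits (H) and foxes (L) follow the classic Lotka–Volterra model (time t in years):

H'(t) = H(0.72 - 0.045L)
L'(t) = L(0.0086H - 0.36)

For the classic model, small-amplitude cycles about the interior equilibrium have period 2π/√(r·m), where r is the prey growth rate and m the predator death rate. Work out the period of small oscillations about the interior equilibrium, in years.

T ≈ 12.3 years

Here r = 0.72 and m = 0.36, so r·m = 0.259.
ω = √0.259 = 0.509 per year, hence T = 2π/ω ≈ 12.3 years.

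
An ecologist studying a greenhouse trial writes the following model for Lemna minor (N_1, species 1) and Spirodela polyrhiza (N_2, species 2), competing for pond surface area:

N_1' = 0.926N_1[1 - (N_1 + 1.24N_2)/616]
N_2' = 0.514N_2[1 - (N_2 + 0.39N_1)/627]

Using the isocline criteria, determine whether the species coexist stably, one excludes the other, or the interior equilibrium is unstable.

Compare the nullcline intercepts: K1/α12 = 616/1.24 = 497 < K2 = 627; K2/α21 = 627/0.39 = 1610 > K1 = 616.
Since the inequalities point opposite ways, species 2 can invade but species 1 cannot.

species 2 excludes species 1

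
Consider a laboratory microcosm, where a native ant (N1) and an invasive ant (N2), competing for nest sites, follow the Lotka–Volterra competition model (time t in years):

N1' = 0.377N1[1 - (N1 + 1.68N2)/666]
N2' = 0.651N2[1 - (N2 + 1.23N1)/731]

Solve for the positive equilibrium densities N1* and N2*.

Setting both brackets to zero gives the nullclines N1 + 1.68N2 = 666 and 1.23N1 + N2 = 731.
Substituting N2 = 731 - 1.23N1 into the first: N1(1 - 1.68·1.23) = 666 - 1.68·731.
So N1* = -562/-1.07 = 527, and then N2* = 731 - 1.23·527 = 82.7.

N1* ≈ 527, N2* ≈ 82.7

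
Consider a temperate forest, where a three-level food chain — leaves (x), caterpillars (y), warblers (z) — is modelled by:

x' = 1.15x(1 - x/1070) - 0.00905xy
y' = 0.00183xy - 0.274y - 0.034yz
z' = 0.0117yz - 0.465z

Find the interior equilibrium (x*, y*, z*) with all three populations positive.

x* ≈ 735, y* ≈ 39.7, z* ≈ 31.5

From dz/dt = 0: 0.0117y* = 0.465, so y* = 39.7.
From dx/dt = 0: 1.15(1 - x*/1070) = 0.00905·39.7, giving x* = 1070·(1 - 0.313) = 735.
From dy/dt = 0: 0.00183·735 - 0.274 = 0.034z*, so z* = 1.07/0.034 = 31.5.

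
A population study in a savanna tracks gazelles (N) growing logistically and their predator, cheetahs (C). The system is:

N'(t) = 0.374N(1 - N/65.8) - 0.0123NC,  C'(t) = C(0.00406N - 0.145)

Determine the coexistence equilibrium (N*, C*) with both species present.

N* ≈ 35.7, C* ≈ 13.9

From dC/dt = 0 with C > 0: 0.00406N* = 0.145, so N* = 35.7.
Substitute into dN/dt = 0: 0.374(1 - 35.7/65.8) = 0.0123C*.
The bracket is 0.457, giving C* = 0.171/0.0123 = 13.9.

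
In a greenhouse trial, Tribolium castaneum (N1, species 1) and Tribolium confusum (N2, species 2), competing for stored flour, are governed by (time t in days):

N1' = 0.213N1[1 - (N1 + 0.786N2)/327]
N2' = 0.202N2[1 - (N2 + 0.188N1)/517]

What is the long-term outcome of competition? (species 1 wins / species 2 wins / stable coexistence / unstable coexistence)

species 2 excludes species 1

Compare the nullcline intercepts: K1/α12 = 327/0.786 = 416 < K2 = 517; K2/α21 = 517/0.188 = 2750 > K1 = 327.
Since the inequalities point opposite ways, species 2 can invade but species 1 cannot.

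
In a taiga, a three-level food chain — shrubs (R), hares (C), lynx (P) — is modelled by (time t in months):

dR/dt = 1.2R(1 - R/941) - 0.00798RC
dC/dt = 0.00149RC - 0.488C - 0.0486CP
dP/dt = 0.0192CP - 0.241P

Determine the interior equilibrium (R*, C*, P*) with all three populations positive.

From dP/dt = 0: 0.0192C* = 0.241, so C* = 12.6.
From dR/dt = 0: 1.2(1 - R*/941) = 0.00798·12.6, giving R* = 941·(1 - 0.0835) = 862.
From dC/dt = 0: 0.00149·862 - 0.488 = 0.0486P*, so P* = 0.797/0.0486 = 16.4.

R* ≈ 862, C* ≈ 12.6, P* ≈ 16.4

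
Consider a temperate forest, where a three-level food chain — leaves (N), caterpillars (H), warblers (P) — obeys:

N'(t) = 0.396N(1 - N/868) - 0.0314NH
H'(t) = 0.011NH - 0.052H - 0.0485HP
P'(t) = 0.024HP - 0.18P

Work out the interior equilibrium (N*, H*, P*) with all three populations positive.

From dP/dt = 0: 0.024H* = 0.18, so H* = 7.5.
From dN/dt = 0: 0.396(1 - N*/868) = 0.0314·7.5, giving N* = 868·(1 - 0.595) = 352.
From dH/dt = 0: 0.011·352 - 0.052 = 0.0485P*, so P* = 3.82/0.0485 = 78.7.

N* ≈ 352, H* ≈ 7.5, P* ≈ 78.7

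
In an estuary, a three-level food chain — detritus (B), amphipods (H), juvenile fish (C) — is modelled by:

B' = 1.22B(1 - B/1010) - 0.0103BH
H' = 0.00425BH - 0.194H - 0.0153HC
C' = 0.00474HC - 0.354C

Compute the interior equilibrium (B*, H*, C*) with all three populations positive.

From dC/dt = 0: 0.00474H* = 0.354, so H* = 74.7.
From dB/dt = 0: 1.22(1 - B*/1010) = 0.0103·74.7, giving B* = 1010·(1 - 0.631) = 373.
From dH/dt = 0: 0.00425·373 - 0.194 = 0.0153C*, so C* = 1.39/0.0153 = 91.

B* ≈ 373, H* ≈ 74.7, C* ≈ 91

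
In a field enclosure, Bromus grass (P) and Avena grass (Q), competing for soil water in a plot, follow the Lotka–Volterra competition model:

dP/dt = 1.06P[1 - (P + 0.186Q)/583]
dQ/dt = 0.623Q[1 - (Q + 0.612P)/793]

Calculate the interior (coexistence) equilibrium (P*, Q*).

Setting both brackets to zero gives the nullclines P + 0.186Q = 583 and 0.612P + Q = 793.
Substituting Q = 793 - 0.612P into the first: P(1 - 0.186·0.612) = 583 - 0.186·793.
So P* = 436/0.886 = 491, and then Q* = 793 - 0.612·491 = 492.

P* ≈ 491, Q* ≈ 492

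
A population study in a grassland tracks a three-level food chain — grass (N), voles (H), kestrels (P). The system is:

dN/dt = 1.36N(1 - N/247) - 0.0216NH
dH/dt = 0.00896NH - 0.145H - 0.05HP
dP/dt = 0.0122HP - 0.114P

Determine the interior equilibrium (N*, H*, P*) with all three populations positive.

From dP/dt = 0: 0.0122H* = 0.114, so H* = 9.34.
From dN/dt = 0: 1.36(1 - N*/247) = 0.0216·9.34, giving N* = 247·(1 - 0.148) = 210.
From dH/dt = 0: 0.00896·210 - 0.145 = 0.05P*, so P* = 1.74/0.05 = 34.8.

N* ≈ 210, H* ≈ 9.34, P* ≈ 34.8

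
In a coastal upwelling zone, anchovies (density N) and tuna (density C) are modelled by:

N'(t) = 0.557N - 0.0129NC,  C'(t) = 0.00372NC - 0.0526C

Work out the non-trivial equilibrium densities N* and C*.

N* ≈ 14.1, C* ≈ 43.2

Set dC/dt = 0 with C > 0: 0.00372N - 0.0526 = 0, so N* = 0.0526/0.00372 = 14.1.
Set dN/dt = 0 with N > 0: 0.557 - 0.0129C = 0, so C* = 0.557/0.0129 = 43.2.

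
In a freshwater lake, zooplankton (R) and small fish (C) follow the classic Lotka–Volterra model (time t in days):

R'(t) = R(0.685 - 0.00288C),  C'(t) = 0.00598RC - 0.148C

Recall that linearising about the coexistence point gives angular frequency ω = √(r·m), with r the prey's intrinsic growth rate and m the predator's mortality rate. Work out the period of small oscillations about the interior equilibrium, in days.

T ≈ 19.7 days

Here r = 0.685 and m = 0.148, so r·m = 0.101.
ω = √0.101 = 0.318 per day, hence T = 2π/ω ≈ 19.7 days.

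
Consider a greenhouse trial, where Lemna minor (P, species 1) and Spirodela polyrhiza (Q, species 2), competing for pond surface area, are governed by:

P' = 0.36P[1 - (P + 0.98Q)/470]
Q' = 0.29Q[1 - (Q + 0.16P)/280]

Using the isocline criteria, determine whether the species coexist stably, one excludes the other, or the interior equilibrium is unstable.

stable coexistence

Compare the nullcline intercepts: K1/α12 = 470/0.98 = 480 > K2 = 280; K2/α21 = 280/0.16 = 1750 > K1 = 470.
Since both inequalities hold, each species can invade when rare, so the interior equilibrium is stable.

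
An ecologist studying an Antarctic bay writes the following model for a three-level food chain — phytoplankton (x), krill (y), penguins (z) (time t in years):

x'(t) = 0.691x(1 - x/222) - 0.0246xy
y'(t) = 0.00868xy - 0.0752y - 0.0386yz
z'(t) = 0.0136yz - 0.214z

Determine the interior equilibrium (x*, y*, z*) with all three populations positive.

From dz/dt = 0: 0.0136y* = 0.214, so y* = 15.7.
From dx/dt = 0: 0.691(1 - x*/222) = 0.0246·15.7, giving x* = 222·(1 - 0.56) = 97.6.
From dy/dt = 0: 0.00868·97.6 - 0.0752 = 0.0386z*, so z* = 0.772/0.0386 = 20.

x* ≈ 97.6, y* ≈ 15.7, z* ≈ 20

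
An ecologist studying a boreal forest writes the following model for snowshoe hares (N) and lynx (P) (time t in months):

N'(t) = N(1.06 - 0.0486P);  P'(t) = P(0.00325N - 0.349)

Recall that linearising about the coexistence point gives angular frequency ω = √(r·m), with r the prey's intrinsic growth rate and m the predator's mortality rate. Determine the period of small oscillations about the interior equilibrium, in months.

T ≈ 10.3 months

Here r = 1.06 and m = 0.349, so r·m = 0.37.
ω = √0.37 = 0.608 per month, hence T = 2π/ω ≈ 10.3 months.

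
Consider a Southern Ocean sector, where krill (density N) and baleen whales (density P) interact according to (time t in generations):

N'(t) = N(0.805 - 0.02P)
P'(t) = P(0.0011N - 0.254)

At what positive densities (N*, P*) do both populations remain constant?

Set dP/dt = 0 with P > 0: 0.0011N - 0.254 = 0, so N* = 0.254/0.0011 = 231.
Set dN/dt = 0 with N > 0: 0.805 - 0.02P = 0, so P* = 0.805/0.02 = 40.2.

N* ≈ 231, P* ≈ 40.2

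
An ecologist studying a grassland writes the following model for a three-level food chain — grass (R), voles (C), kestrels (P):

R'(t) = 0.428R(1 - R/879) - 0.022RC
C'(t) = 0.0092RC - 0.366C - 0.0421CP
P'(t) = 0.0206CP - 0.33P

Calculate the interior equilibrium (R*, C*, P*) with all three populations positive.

R* ≈ 155, C* ≈ 16, P* ≈ 25.2

From dP/dt = 0: 0.0206C* = 0.33, so C* = 16.
From dR/dt = 0: 0.428(1 - R*/879) = 0.022·16, giving R* = 879·(1 - 0.823) = 155.
From dC/dt = 0: 0.0092·155 - 0.366 = 0.0421P*, so P* = 1.06/0.0421 = 25.2.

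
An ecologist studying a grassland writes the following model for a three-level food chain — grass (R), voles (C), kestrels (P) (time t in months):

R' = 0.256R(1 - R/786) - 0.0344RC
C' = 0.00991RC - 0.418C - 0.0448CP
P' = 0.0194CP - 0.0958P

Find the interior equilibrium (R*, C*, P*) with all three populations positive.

R* ≈ 264, C* ≈ 4.94, P* ≈ 49.2

From dP/dt = 0: 0.0194C* = 0.0958, so C* = 4.94.
From dR/dt = 0: 0.256(1 - R*/786) = 0.0344·4.94, giving R* = 786·(1 - 0.664) = 264.
From dC/dt = 0: 0.00991·264 - 0.418 = 0.0448P*, so P* = 2.2/0.0448 = 49.2.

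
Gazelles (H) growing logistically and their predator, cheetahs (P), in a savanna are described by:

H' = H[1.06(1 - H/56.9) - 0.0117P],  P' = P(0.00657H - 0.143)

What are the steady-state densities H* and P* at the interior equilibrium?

From dP/dt = 0 with P > 0: 0.00657H* = 0.143, so H* = 21.8.
Substitute into dH/dt = 0: 1.06(1 - 21.8/56.9) = 0.0117P*.
The bracket is 0.617, giving P* = 0.655/0.0117 = 55.9.

H* ≈ 21.8, P* ≈ 55.9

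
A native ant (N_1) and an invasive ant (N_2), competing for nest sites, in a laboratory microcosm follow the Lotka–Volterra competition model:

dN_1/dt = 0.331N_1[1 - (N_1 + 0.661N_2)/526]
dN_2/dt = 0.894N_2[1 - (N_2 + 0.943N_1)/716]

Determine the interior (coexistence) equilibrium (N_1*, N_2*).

Setting both brackets to zero gives the nullclines N_1 + 0.661N_2 = 526 and 0.943N_1 + N_2 = 716.
Substituting N_2 = 716 - 0.943N_1 into the first: N_1(1 - 0.661·0.943) = 526 - 0.661·716.
So N_1* = 52.7/0.377 = 140, and then N_2* = 716 - 0.943·140 = 584.

N_1* ≈ 140, N_2* ≈ 584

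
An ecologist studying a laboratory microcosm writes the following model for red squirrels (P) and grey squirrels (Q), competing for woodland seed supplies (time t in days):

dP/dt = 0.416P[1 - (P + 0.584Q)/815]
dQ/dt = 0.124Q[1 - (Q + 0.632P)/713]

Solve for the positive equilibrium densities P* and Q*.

Setting both brackets to zero gives the nullclines P + 0.584Q = 815 and 0.632P + Q = 713.
Substituting Q = 713 - 0.632P into the first: P(1 - 0.584·0.632) = 815 - 0.584·713.
So P* = 399/0.631 = 632, and then Q* = 713 - 0.632·632 = 314.

P* ≈ 632, Q* ≈ 314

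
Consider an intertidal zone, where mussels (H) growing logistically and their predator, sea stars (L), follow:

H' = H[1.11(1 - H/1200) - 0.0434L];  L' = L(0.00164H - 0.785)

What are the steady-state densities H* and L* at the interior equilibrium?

From dL/dt = 0 with L > 0: 0.00164H* = 0.785, so H* = 479.
Substitute into dH/dt = 0: 1.11(1 - 479/1200) = 0.0434L*.
The bracket is 0.601, giving L* = 0.667/0.0434 = 15.4.

H* ≈ 479, L* ≈ 15.4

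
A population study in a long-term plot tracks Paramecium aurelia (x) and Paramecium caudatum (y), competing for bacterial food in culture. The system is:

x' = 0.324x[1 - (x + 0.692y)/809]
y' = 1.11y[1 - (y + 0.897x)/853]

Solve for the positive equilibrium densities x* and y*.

Setting both brackets to zero gives the nullclines x + 0.692y = 809 and 0.897x + y = 853.
Substituting y = 853 - 0.897x into the first: x(1 - 0.692·0.897) = 809 - 0.692·853.
So x* = 219/0.379 = 577, and then y* = 853 - 0.897·577 = 336.

x* ≈ 577, y* ≈ 336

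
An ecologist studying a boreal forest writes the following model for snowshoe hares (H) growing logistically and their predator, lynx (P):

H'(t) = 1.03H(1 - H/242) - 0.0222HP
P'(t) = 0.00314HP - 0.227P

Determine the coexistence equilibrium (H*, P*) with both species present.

From dP/dt = 0 with P > 0: 0.00314H* = 0.227, so H* = 72.3.
Substitute into dH/dt = 0: 1.03(1 - 72.3/242) = 0.0222P*.
The bracket is 0.701, giving P* = 0.722/0.0222 = 32.5.

H* ≈ 72.3, P* ≈ 32.5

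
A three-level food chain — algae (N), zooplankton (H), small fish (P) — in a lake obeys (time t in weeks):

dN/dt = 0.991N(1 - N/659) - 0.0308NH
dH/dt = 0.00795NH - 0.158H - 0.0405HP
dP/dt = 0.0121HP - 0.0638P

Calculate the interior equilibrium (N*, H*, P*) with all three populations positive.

From dP/dt = 0: 0.0121H* = 0.0638, so H* = 5.27.
From dN/dt = 0: 0.991(1 - N*/659) = 0.0308·5.27, giving N* = 659·(1 - 0.164) = 551.
From dH/dt = 0: 0.00795·551 - 0.158 = 0.0405P*, so P* = 4.22/0.0405 = 104.

N* ≈ 551, H* ≈ 5.27, P* ≈ 104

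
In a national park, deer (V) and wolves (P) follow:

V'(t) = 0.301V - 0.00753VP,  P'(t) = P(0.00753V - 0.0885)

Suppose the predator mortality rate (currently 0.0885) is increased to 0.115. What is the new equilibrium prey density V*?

At the interior fixed point, setting dP/dt = 0 with P > 0 fixes V* = (predator death rate)/(VP coefficient) — independent of the other coefficients.
With the change, V* = 0.115/0.00753 = 15.3; it rises from 11.8.

V* ≈ 15.3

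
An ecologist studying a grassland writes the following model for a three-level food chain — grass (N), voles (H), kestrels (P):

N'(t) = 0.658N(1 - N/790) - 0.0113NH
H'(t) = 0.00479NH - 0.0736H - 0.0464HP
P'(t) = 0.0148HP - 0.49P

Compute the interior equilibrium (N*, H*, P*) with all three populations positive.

From dP/dt = 0: 0.0148H* = 0.49, so H* = 33.1.
From dN/dt = 0: 0.658(1 - N*/790) = 0.0113·33.1, giving N* = 790·(1 - 0.569) = 341.
From dH/dt = 0: 0.00479·341 - 0.0736 = 0.0464P*, so P* = 1.56/0.0464 = 33.6.

N* ≈ 341, H* ≈ 33.1, P* ≈ 33.6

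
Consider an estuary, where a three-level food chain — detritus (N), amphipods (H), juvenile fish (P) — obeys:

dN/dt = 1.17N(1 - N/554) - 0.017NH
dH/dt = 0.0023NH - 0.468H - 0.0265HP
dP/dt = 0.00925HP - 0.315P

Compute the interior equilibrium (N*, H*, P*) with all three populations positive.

From dP/dt = 0: 0.00925H* = 0.315, so H* = 34.1.
From dN/dt = 0: 1.17(1 - N*/554) = 0.017·34.1, giving N* = 554·(1 - 0.495) = 280.
From dH/dt = 0: 0.0023·280 - 0.468 = 0.0265P*, so P* = 0.176/0.0265 = 6.63.

N* ≈ 280, H* ≈ 34.1, P* ≈ 6.63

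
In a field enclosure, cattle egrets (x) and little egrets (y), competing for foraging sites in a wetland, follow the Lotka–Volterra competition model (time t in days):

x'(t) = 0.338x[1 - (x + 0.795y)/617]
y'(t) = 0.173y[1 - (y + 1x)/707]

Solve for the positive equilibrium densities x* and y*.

x* ≈ 268, y* ≈ 439

Setting both brackets to zero gives the nullclines x + 0.795y = 617 and 1x + y = 707.
Substituting y = 707 - 1x into the first: x(1 - 0.795·1) = 617 - 0.795·707.
So x* = 54.9/0.205 = 268, and then y* = 707 - 1·268 = 439.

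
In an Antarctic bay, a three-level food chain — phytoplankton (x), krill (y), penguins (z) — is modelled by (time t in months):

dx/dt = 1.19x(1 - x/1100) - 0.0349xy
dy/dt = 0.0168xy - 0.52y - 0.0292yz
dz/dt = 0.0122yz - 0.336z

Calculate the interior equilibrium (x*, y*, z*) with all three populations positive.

x* ≈ 212, y* ≈ 27.5, z* ≈ 104

From dz/dt = 0: 0.0122y* = 0.336, so y* = 27.5.
From dx/dt = 0: 1.19(1 - x*/1100) = 0.0349·27.5, giving x* = 1100·(1 - 0.808) = 212.
From dy/dt = 0: 0.0168·212 - 0.52 = 0.0292z*, so z* = 3.03/0.0292 = 104.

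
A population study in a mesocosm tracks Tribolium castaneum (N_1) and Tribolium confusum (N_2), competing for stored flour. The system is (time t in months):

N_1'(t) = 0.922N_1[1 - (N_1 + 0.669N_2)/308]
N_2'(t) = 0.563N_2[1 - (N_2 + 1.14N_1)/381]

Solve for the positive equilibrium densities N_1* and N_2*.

Setting both brackets to zero gives the nullclines N_1 + 0.669N_2 = 308 and 1.14N_1 + N_2 = 381.
Substituting N_2 = 381 - 1.14N_1 into the first: N_1(1 - 0.669·1.14) = 308 - 0.669·381.
So N_1* = 53.1/0.237 = 224, and then N_2* = 381 - 1.14·224 = 126.

N_1* ≈ 224, N_2* ≈ 126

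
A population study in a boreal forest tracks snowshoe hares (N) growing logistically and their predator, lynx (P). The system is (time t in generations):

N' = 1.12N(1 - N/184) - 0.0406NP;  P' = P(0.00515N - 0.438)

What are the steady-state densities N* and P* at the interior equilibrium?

N* ≈ 85, P* ≈ 14.8

From dP/dt = 0 with P > 0: 0.00515N* = 0.438, so N* = 85.
Substitute into dN/dt = 0: 1.12(1 - 85/184) = 0.0406P*.
The bracket is 0.538, giving P* = 0.602/0.0406 = 14.8.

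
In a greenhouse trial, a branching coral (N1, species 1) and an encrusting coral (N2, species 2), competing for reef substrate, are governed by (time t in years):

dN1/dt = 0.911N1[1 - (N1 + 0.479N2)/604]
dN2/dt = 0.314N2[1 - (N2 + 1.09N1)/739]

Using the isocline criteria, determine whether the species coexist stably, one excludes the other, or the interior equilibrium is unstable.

Compare the nullcline intercepts: K1/α12 = 604/0.479 = 1260 > K2 = 739; K2/α21 = 739/1.09 = 678 > K1 = 604.
Since both inequalities hold, each species can invade when rare, so the interior equilibrium is stable.

stable coexistence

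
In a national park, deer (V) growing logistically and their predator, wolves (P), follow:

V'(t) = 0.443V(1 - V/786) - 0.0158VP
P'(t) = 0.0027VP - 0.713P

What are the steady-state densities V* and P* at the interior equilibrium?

V* ≈ 264, P* ≈ 18.6

From dP/dt = 0 with P > 0: 0.0027V* = 0.713, so V* = 264.
Substitute into dV/dt = 0: 0.443(1 - 264/786) = 0.0158P*.
The bracket is 0.664, giving P* = 0.294/0.0158 = 18.6.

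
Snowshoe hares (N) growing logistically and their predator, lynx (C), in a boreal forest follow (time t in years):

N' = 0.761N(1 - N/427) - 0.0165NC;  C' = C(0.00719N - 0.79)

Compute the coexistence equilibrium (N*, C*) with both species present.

N* ≈ 110, C* ≈ 34.3

From dC/dt = 0 with C > 0: 0.00719N* = 0.79, so N* = 110.
Substitute into dN/dt = 0: 0.761(1 - 110/427) = 0.0165C*.
The bracket is 0.743, giving C* = 0.565/0.0165 = 34.3.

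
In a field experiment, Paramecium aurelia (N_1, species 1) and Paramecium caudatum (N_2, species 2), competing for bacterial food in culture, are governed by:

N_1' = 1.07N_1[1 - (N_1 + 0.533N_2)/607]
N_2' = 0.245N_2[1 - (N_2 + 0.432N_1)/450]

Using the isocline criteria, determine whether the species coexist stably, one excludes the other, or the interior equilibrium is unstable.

Compare the nullcline intercepts: K1/α12 = 607/0.533 = 1140 > K2 = 450; K2/α21 = 450/0.432 = 1040 > K1 = 607.
Since both inequalities hold, each species can invade when rare, so the interior equilibrium is stable.

stable coexistence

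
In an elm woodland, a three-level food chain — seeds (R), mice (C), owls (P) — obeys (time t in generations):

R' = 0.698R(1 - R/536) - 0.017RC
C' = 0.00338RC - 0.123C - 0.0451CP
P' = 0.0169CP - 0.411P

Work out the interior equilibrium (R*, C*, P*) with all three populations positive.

From dP/dt = 0: 0.0169C* = 0.411, so C* = 24.3.
From dR/dt = 0: 0.698(1 - R*/536) = 0.017·24.3, giving R* = 536·(1 - 0.592) = 219.
From dC/dt = 0: 0.00338·219 - 0.123 = 0.0451P*, so P* = 0.616/0.0451 = 13.6.

R* ≈ 219, C* ≈ 24.3, P* ≈ 13.6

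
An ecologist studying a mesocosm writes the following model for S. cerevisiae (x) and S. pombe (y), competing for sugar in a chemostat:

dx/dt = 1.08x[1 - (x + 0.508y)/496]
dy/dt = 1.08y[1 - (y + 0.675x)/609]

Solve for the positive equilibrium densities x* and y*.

Setting both brackets to zero gives the nullclines x + 0.508y = 496 and 0.675x + y = 609.
Substituting y = 609 - 0.675x into the first: x(1 - 0.508·0.675) = 496 - 0.508·609.
So x* = 187/0.657 = 284, and then y* = 609 - 0.675·284 = 417.

x* ≈ 284, y* ≈ 417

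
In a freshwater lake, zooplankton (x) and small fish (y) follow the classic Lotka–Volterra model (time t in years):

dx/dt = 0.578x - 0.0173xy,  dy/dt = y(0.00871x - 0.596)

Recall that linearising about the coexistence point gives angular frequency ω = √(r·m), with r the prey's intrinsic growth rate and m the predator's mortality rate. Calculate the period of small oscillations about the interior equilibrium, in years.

T ≈ 10.7 years

Here r = 0.578 and m = 0.596, so r·m = 0.344.
ω = √0.344 = 0.587 per year, hence T = 2π/ω ≈ 10.7 years.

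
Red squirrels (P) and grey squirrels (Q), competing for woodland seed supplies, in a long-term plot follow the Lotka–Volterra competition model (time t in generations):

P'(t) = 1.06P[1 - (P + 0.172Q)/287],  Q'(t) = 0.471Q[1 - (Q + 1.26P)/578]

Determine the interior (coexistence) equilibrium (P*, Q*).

Setting both brackets to zero gives the nullclines P + 0.172Q = 287 and 1.26P + Q = 578.
Substituting Q = 578 - 1.26P into the first: P(1 - 0.172·1.26) = 287 - 0.172·578.
So P* = 188/0.783 = 239, and then Q* = 578 - 1.26·239 = 276.

P* ≈ 239, Q* ≈ 276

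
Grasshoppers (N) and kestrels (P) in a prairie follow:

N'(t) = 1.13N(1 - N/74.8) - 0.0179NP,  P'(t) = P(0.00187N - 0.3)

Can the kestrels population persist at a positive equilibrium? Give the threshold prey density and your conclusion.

Threshold N = 160; K < 160, so no, the predator goes extinct.

The predator equation gives dP/dt > 0 only when N > 0.3/0.00187 = 160.
Without the predator, N → K = 74.8. Since 74.8 < 160, the predator cannot invade.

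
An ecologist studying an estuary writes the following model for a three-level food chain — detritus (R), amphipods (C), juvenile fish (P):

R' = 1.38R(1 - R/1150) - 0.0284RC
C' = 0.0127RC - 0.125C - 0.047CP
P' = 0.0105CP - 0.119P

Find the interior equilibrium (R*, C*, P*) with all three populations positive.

R* ≈ 882, C* ≈ 11.3, P* ≈ 236

From dP/dt = 0: 0.0105C* = 0.119, so C* = 11.3.
From dR/dt = 0: 1.38(1 - R*/1150) = 0.0284·11.3, giving R* = 1150·(1 - 0.233) = 882.
From dC/dt = 0: 0.0127·882 - 0.125 = 0.047P*, so P* = 11.1/0.047 = 236.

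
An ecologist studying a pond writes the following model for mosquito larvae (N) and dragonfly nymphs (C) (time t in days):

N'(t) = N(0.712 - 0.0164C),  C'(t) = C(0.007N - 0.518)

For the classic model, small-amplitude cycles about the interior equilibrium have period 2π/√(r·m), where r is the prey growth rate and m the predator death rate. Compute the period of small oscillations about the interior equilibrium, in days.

T ≈ 10.3 days

Here r = 0.712 and m = 0.518, so r·m = 0.369.
ω = √0.369 = 0.607 per day, hence T = 2π/ω ≈ 10.3 days.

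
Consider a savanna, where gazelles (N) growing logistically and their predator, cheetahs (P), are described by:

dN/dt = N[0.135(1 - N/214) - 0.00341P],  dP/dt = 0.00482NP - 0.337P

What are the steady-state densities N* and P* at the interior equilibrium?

N* ≈ 69.9, P* ≈ 26.7

From dP/dt = 0 with P > 0: 0.00482N* = 0.337, so N* = 69.9.
Substitute into dN/dt = 0: 0.135(1 - 69.9/214) = 0.00341P*.
The bracket is 0.673, giving P* = 0.0909/0.00341 = 26.7.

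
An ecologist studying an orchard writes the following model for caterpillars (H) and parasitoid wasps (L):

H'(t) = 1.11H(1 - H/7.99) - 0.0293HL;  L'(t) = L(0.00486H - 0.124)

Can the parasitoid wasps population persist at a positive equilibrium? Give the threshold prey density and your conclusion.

The predator equation gives dL/dt > 0 only when H > 0.124/0.00486 = 25.5.
Without the predator, H → K = 7.99. Since 7.99 < 25.5, the predator cannot invade.

Threshold H = 25.5; K < 25.5, so no, the predator goes extinct.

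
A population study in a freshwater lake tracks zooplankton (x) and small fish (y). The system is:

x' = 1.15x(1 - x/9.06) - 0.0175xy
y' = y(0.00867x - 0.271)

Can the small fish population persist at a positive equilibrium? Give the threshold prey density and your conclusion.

Threshold x = 31.3; K < 31.3, so no, the predator goes extinct.

The predator equation gives dy/dt > 0 only when x > 0.271/0.00867 = 31.3.
Without the predator, x → K = 9.06. Since 9.06 < 31.3, the predator cannot invade.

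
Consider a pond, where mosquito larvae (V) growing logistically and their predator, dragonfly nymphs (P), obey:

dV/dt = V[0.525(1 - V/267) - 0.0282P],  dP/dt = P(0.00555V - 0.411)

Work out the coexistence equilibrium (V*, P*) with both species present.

From dP/dt = 0 with P > 0: 0.00555V* = 0.411, so V* = 74.1.
Substitute into dV/dt = 0: 0.525(1 - 74.1/267) = 0.0282P*.
The bracket is 0.723, giving P* = 0.379/0.0282 = 13.5.

V* ≈ 74.1, P* ≈ 13.5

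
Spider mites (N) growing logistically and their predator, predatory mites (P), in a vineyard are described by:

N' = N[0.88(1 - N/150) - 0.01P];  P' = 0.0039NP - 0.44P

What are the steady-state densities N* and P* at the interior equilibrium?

N* ≈ 113, P* ≈ 21.8

From dP/dt = 0 with P > 0: 0.0039N* = 0.44, so N* = 113.
Substitute into dN/dt = 0: 0.88(1 - 113/150) = 0.01P*.
The bracket is 0.248, giving P* = 0.218/0.01 = 21.8.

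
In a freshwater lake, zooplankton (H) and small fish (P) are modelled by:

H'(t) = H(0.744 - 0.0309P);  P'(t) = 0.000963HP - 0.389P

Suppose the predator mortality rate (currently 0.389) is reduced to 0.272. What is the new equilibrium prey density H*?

At the interior fixed point, setting dP/dt = 0 with P > 0 fixes H* = (predator death rate)/(HP coefficient) — independent of the other coefficients.
With the change, H* = 0.272/0.000963 = 282; it falls from 404.

H* ≈ 282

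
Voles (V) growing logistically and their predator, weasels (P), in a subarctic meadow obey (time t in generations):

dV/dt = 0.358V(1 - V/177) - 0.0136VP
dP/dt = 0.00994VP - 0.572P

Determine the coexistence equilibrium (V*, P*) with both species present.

From dP/dt = 0 with P > 0: 0.00994V* = 0.572, so V* = 57.5.
Substitute into dV/dt = 0: 0.358(1 - 57.5/177) = 0.0136P*.
The bracket is 0.675, giving P* = 0.242/0.0136 = 17.8.

V* ≈ 57.5, P* ≈ 17.8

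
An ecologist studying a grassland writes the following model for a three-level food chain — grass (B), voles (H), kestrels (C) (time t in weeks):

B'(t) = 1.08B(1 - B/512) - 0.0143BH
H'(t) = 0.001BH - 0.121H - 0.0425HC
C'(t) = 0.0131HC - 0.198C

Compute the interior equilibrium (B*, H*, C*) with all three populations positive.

From dC/dt = 0: 0.0131H* = 0.198, so H* = 15.1.
From dB/dt = 0: 1.08(1 - B*/512) = 0.0143·15.1, giving B* = 512·(1 - 0.2) = 410.
From dH/dt = 0: 0.001·410 - 0.121 = 0.0425C*, so C* = 0.289/0.0425 = 6.79.

B* ≈ 410, H* ≈ 15.1, C* ≈ 6.79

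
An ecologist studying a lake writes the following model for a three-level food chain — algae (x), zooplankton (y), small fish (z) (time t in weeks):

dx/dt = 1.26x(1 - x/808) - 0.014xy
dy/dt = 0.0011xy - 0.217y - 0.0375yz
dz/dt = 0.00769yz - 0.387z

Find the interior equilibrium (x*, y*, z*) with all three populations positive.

x* ≈ 356, y* ≈ 50.3, z* ≈ 4.66

From dz/dt = 0: 0.00769y* = 0.387, so y* = 50.3.
From dx/dt = 0: 1.26(1 - x*/808) = 0.014·50.3, giving x* = 808·(1 - 0.559) = 356.
From dy/dt = 0: 0.0011·356 - 0.217 = 0.0375z*, so z* = 0.175/0.0375 = 4.66.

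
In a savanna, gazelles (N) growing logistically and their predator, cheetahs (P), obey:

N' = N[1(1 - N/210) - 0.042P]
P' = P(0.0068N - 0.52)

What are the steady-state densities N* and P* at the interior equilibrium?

N* ≈ 76.5, P* ≈ 15.1

From dP/dt = 0 with P > 0: 0.0068N* = 0.52, so N* = 76.5.
Substitute into dN/dt = 0: 1(1 - 76.5/210) = 0.042P*.
The bracket is 0.636, giving P* = 0.636/0.042 = 15.1.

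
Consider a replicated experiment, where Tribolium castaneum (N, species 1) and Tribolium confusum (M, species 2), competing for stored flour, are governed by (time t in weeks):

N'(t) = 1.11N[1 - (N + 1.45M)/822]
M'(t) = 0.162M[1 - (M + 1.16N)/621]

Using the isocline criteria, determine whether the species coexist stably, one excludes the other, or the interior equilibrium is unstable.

Compare the nullcline intercepts: K1/α12 = 822/1.45 = 567 < K2 = 621; K2/α21 = 621/1.16 = 535 < K1 = 822.
Since both are reversed, neither can invade when rare; the interior point is a saddle.

unstable coexistence (outcome depends on initial conditions)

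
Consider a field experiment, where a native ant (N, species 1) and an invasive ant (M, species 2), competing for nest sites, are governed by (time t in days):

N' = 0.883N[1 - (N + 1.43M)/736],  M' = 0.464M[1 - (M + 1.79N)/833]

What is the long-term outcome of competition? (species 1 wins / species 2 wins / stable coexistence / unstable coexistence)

unstable coexistence (outcome depends on initial conditions)

Compare the nullcline intercepts: K1/α12 = 736/1.43 = 515 < K2 = 833; K2/α21 = 833/1.79 = 465 < K1 = 736.
Since both are reversed, neither can invade when rare; the interior point is a saddle.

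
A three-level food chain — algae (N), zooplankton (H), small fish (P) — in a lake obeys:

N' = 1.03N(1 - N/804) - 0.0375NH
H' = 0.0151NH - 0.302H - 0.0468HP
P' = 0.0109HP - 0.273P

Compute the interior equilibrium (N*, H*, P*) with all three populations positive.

From dP/dt = 0: 0.0109H* = 0.273, so H* = 25.
From dN/dt = 0: 1.03(1 - N*/804) = 0.0375·25, giving N* = 804·(1 - 0.912) = 70.9.
From dH/dt = 0: 0.0151·70.9 - 0.302 = 0.0468P*, so P* = 0.768/0.0468 = 16.4.

N* ≈ 70.9, H* ≈ 25, P* ≈ 16.4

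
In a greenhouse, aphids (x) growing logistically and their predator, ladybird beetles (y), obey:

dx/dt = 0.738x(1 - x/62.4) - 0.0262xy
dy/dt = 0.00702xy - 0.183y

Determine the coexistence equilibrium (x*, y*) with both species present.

x* ≈ 26.1, y* ≈ 16.4

From dy/dt = 0 with y > 0: 0.00702x* = 0.183, so x* = 26.1.
Substitute into dx/dt = 0: 0.738(1 - 26.1/62.4) = 0.0262y*.
The bracket is 0.582, giving y* = 0.43/0.0262 = 16.4.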